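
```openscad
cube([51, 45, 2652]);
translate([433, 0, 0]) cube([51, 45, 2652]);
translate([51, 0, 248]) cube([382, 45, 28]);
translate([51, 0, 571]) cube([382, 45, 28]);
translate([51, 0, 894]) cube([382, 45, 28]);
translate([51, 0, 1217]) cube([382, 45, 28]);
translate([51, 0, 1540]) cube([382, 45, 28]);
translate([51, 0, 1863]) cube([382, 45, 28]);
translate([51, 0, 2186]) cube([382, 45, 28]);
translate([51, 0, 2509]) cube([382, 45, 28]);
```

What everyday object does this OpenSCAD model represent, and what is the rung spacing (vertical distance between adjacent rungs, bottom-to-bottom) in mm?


A ladder. The rung spacing is 323 mm.

Two tall 51×45 posts with 8 short bars between them — a ladder. Adjacent rungs sit at z = 248 and z = 571, so the spacing is 571 − 248 = 323 mm.


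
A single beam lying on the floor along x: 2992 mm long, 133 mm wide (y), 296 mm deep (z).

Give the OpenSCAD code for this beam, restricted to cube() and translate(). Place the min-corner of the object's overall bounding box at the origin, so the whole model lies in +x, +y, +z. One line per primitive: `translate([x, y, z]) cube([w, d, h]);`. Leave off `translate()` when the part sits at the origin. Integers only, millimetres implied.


cube([2992, 133, 296]);


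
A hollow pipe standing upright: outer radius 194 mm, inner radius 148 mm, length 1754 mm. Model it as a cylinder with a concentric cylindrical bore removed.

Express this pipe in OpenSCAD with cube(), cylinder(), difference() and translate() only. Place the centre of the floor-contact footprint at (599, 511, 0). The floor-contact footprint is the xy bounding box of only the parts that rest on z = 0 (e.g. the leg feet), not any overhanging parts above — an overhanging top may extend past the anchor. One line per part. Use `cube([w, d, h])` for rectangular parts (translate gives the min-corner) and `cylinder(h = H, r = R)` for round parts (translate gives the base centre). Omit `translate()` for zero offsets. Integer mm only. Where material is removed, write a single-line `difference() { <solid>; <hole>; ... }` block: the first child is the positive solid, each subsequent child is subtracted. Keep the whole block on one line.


difference() { translate([599, 511, 0]) cylinder(h = 1754, r = 194); translate([599, 511, 0]) cylinder(h = 1754, r = 148); }


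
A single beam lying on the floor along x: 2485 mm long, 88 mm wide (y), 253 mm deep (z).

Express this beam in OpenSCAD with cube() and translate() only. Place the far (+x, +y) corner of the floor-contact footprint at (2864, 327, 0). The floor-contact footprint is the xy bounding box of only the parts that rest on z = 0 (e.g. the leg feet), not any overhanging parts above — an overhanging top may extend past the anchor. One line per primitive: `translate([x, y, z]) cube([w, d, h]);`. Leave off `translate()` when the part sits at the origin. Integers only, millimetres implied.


translate([379, 239, 0]) cube([2485, 88, 253]);


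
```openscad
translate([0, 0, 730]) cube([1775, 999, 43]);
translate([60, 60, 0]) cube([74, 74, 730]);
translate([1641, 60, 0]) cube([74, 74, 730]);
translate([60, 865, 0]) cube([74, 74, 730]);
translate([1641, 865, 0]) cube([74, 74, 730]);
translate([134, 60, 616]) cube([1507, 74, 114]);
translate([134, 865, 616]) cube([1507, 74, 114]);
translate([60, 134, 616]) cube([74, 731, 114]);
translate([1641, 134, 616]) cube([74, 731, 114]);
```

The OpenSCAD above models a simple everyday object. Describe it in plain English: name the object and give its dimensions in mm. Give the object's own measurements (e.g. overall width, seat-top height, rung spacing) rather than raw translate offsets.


A rectangular dining table. The top is 1775×999×43 mm with its upper surface at z = 773 mm. It stands on four 74×74 mm square legs, each inset 60 mm from the nearest pair of top edges, running from the floor to the underside of the top. Four apron rails, 74 mm thick and 114 mm tall, run between adjacent legs with their top edges flush with the underside of the top and their outer faces flush with the legs' outer faces.


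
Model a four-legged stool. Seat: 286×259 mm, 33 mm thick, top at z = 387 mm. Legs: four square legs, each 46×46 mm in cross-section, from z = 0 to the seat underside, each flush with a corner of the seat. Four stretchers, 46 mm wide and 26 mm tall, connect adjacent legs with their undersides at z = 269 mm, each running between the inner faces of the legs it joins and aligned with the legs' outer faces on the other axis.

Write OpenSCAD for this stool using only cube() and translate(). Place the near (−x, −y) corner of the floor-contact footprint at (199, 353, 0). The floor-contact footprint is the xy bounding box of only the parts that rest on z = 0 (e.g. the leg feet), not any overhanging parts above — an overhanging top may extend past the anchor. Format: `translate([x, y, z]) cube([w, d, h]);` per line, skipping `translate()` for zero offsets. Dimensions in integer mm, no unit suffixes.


translate([199, 353, 354]) cube([286, 259, 33]);
translate([199, 353, 0]) cube([46, 46, 354]);
translate([439, 353, 0]) cube([46, 46, 354]);
translate([199, 566, 0]) cube([46, 46, 354]);
translate([439, 566, 0]) cube([46, 46, 354]);
translate([245, 353, 269]) cube([194, 46, 26]);
translate([245, 566, 269]) cube([194, 46, 26]);
translate([199, 399, 269]) cube([46, 167, 26]);
translate([439, 399, 269]) cube([46, 167, 26]);


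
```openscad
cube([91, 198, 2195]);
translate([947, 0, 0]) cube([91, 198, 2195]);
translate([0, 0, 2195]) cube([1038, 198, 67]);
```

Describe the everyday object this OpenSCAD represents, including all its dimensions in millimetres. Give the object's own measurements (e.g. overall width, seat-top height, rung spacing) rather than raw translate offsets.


A door frame. The clear opening is 856 mm wide and 2195 mm high. Two 91 mm wide jambs, 198 mm deep, stand either side of the opening from the floor to the top of the opening. A 67 mm thick head sits across the top of both jambs, spanning the full outside width of the frame.


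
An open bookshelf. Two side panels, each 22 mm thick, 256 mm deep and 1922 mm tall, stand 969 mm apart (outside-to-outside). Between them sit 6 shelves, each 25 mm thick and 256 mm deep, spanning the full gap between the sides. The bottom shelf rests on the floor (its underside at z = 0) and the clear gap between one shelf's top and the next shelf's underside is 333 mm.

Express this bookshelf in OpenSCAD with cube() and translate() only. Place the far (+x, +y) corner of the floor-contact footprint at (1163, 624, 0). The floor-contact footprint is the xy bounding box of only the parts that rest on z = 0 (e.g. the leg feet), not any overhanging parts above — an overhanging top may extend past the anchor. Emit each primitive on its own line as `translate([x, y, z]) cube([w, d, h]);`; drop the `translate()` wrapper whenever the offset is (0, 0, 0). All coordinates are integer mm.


translate([194, 368, 0]) cube([22, 256, 1922]);
translate([1141, 368, 0]) cube([22, 256, 1922]);
translate([216, 368, 0]) cube([925, 256, 25]);
translate([216, 368, 358]) cube([925, 256, 25]);
translate([216, 368, 716]) cube([925, 256, 25]);
translate([216, 368, 1074]) cube([925, 256, 25]);
translate([216, 368, 1432]) cube([925, 256, 25]);
translate([216, 368, 1790]) cube([925, 256, 25]);


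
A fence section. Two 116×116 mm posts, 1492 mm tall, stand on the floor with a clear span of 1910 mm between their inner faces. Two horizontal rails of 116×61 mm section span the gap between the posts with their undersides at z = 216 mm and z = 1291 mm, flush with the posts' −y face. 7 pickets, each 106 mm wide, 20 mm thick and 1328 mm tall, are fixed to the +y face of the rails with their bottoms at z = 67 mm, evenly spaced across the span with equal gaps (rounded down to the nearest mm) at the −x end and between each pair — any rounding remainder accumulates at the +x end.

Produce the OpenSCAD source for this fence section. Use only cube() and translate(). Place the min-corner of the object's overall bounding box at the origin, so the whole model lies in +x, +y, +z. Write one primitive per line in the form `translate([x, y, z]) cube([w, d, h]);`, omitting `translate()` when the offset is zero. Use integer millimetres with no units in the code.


cube([116, 116, 1492]);
translate([2026, 0, 0]) cube([116, 116, 1492]);
translate([116, 0, 216]) cube([1910, 116, 61]);
translate([116, 0, 1291]) cube([1910, 116, 61]);
translate([262, 116, 67]) cube([106, 20, 1328]);
translate([514, 116, 67]) cube([106, 20, 1328]);
translate([766, 116, 67]) cube([106, 20, 1328]);
translate([1018, 116, 67]) cube([106, 20, 1328]);
translate([1270, 116, 67]) cube([106, 20, 1328]);
translate([1522, 116, 67]) cube([106, 20, 1328]);
translate([1774, 116, 67]) cube([106, 20, 1328]);


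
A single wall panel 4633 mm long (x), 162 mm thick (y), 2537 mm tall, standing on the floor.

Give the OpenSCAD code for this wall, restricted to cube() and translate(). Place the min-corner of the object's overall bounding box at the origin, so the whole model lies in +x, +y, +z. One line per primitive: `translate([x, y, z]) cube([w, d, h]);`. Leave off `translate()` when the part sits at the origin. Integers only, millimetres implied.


cube([4633, 162, 2537]);


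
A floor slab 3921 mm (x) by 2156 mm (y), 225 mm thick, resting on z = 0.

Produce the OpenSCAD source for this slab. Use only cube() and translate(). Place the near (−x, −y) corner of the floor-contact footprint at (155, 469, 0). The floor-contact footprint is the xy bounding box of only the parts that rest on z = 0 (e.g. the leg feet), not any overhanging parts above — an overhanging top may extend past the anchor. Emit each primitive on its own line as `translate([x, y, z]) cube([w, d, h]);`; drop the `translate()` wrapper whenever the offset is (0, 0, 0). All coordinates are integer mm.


translate([155, 469, 0]) cube([3921, 2156, 225]);


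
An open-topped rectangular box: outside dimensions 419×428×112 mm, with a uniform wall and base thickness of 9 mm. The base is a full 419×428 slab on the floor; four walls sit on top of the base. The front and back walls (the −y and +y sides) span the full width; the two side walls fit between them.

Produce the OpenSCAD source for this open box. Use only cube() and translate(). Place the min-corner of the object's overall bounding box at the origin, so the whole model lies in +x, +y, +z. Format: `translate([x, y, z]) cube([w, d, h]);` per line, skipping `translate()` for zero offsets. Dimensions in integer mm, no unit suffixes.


cube([419, 428, 9]);
translate([0, 0, 9]) cube([419, 9, 103]);
translate([0, 419, 9]) cube([419, 9, 103]);
translate([0, 9, 9]) cube([9, 410, 103]);
translate([410, 9, 9]) cube([9, 410, 103]);


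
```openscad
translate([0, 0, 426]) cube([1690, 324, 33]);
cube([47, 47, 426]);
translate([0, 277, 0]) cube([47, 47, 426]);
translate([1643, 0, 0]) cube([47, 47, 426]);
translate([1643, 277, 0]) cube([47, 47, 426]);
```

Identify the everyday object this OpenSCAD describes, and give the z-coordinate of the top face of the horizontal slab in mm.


A bench. The seat-top height is 459 mm.

A long slab on four corner posts — a bench. The slab sits at z = 426 with thickness 33, so the top is 426 + 33 = 459 mm.


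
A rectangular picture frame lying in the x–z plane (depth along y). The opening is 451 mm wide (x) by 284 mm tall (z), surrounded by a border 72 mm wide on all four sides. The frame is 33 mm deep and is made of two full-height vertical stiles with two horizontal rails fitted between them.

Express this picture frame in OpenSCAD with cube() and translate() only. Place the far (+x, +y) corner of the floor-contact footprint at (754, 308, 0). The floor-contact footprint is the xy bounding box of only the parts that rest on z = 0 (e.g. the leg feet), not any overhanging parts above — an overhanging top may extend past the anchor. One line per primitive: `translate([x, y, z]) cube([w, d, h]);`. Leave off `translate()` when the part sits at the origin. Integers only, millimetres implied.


translate([159, 275, 0]) cube([72, 33, 428]);
translate([682, 275, 0]) cube([72, 33, 428]);
translate([231, 275, 0]) cube([451, 33, 72]);
translate([231, 275, 356]) cube([451, 33, 72]);


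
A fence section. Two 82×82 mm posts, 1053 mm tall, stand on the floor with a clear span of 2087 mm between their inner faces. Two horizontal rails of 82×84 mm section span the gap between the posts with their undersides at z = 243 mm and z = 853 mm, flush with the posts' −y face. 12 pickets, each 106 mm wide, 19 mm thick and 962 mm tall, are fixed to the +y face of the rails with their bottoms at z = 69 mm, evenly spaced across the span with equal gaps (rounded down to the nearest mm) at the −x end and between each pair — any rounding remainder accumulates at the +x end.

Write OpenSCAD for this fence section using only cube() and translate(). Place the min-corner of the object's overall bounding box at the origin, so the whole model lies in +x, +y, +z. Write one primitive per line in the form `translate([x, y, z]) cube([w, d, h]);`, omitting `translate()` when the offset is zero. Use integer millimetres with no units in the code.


cube([82, 82, 1053]);
translate([2169, 0, 0]) cube([82, 82, 1053]);
translate([82, 0, 243]) cube([2087, 82, 84]);
translate([82, 0, 853]) cube([2087, 82, 84]);
translate([144, 82, 69]) cube([106, 19, 962]);
translate([312, 82, 69]) cube([106, 19, 962]);
translate([480, 82, 69]) cube([106, 19, 962]);
translate([648, 82, 69]) cube([106, 19, 962]);
translate([816, 82, 69]) cube([106, 19, 962]);
translate([984, 82, 69]) cube([106, 19, 962]);
translate([1152, 82, 69]) cube([106, 19, 962]);
translate([1320, 82, 69]) cube([106, 19, 962]);
translate([1488, 82, 69]) cube([106, 19, 962]);
translate([1656, 82, 69]) cube([106, 19, 962]);
translate([1824, 82, 69]) cube([106, 19, 962]);
translate([1992, 82, 69]) cube([106, 19, 962]);


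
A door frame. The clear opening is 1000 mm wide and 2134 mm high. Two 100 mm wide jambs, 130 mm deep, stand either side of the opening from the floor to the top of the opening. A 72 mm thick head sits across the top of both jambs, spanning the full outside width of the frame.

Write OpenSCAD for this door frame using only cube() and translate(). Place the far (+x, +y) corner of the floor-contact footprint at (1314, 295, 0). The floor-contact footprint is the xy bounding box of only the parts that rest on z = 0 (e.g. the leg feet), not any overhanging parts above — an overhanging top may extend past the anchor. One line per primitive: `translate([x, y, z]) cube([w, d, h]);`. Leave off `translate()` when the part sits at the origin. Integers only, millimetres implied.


translate([114, 165, 0]) cube([100, 130, 2134]);
translate([1214, 165, 0]) cube([100, 130, 2134]);
translate([114, 165, 2134]) cube([1200, 130, 72]);


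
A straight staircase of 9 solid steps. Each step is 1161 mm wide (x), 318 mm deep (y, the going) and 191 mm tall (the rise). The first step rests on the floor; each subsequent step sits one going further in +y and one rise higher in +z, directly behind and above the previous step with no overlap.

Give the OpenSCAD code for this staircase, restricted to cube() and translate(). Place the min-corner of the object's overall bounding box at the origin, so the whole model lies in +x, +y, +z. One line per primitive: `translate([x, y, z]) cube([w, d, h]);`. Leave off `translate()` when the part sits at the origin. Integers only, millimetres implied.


cube([1161, 318, 191]);
translate([0, 318, 191]) cube([1161, 318, 191]);
translate([0, 636, 382]) cube([1161, 318, 191]);
translate([0, 954, 573]) cube([1161, 318, 191]);
translate([0, 1272, 764]) cube([1161, 318, 191]);
translate([0, 1590, 955]) cube([1161, 318, 191]);
translate([0, 1908, 1146]) cube([1161, 318, 191]);
translate([0, 2226, 1337]) cube([1161, 318, 191]);
translate([0, 2544, 1528]) cube([1161, 318, 191]);


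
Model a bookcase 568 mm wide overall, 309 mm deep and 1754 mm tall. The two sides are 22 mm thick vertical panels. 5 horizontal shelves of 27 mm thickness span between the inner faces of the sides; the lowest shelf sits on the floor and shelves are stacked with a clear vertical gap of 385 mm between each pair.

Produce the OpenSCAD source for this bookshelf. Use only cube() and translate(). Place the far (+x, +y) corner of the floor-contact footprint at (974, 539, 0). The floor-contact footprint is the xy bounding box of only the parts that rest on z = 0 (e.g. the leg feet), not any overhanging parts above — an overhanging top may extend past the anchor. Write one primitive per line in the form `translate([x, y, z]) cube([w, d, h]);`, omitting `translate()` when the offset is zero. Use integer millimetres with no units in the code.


translate([406, 230, 0]) cube([22, 309, 1754]);
translate([952, 230, 0]) cube([22, 309, 1754]);
translate([428, 230, 0]) cube([524, 309, 27]);
translate([428, 230, 412]) cube([524, 309, 27]);
translate([428, 230, 824]) cube([524, 309, 27]);
translate([428, 230, 1236]) cube([524, 309, 27]);
translate([428, 230, 1648]) cube([524, 309, 27]);


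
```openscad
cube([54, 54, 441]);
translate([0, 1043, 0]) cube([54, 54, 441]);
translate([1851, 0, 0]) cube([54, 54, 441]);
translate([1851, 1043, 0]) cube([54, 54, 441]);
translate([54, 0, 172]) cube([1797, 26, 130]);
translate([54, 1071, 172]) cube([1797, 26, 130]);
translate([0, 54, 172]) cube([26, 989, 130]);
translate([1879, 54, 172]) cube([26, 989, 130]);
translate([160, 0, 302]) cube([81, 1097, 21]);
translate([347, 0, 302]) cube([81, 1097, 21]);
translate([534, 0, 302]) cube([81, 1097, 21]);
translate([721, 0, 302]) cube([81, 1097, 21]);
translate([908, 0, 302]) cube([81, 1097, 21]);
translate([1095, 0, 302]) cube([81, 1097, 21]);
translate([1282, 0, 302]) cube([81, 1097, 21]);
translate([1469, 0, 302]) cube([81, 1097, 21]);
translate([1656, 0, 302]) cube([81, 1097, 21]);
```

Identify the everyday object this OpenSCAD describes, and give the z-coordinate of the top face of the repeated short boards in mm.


A bed frame. The slat-top height is 323 mm.

Four posts, four rails, and a row of slats — a bed frame. Slats sit on the rails at z = 172 + 130 = 302; with slat thickness 21, the top is 323 mm.


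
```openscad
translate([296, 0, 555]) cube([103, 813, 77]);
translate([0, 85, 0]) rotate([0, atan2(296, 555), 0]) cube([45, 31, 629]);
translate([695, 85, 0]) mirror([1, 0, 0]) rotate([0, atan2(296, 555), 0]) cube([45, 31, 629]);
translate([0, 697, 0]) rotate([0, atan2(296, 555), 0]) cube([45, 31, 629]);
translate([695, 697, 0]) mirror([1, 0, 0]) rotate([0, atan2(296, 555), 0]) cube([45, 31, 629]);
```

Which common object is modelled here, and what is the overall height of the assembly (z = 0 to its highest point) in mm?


A sawhorse. The overall height is 632 mm.

A beam across two mirrored pairs of raked legs — a sawhorse. The beam's underside is at z = 555 (matching the legs' vertical rise in atan2(296, 555)) and the beam is 77 mm tall, so its top is at 555 + 77 = 632 mm. The raked legs top out at the beam's underside, so that is the highest point.


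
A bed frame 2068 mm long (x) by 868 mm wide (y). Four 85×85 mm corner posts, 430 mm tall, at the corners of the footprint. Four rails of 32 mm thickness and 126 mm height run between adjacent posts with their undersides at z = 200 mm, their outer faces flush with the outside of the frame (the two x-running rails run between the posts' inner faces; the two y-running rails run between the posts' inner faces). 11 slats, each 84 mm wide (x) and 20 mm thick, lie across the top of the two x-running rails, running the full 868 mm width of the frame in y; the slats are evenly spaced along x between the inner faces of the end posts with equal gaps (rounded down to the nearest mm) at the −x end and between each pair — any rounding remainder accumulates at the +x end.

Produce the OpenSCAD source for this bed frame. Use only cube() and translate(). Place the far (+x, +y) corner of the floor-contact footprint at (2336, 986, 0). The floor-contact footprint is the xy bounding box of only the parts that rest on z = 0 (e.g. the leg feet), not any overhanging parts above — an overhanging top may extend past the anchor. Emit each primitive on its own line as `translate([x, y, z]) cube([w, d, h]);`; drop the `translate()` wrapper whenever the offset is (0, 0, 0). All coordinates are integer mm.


translate([268, 118, 0]) cube([85, 85, 430]);
translate([268, 901, 0]) cube([85, 85, 430]);
translate([2251, 118, 0]) cube([85, 85, 430]);
translate([2251, 901, 0]) cube([85, 85, 430]);
translate([353, 118, 200]) cube([1898, 32, 126]);
translate([353, 954, 200]) cube([1898, 32, 126]);
translate([268, 203, 200]) cube([32, 698, 126]);
translate([2304, 203, 200]) cube([32, 698, 126]);
translate([434, 118, 326]) cube([84, 868, 20]);
translate([599, 118, 326]) cube([84, 868, 20]);
translate([764, 118, 326]) cube([84, 868, 20]);
translate([929, 118, 326]) cube([84, 868, 20]);
translate([1094, 118, 326]) cube([84, 868, 20]);
translate([1259, 118, 326]) cube([84, 868, 20]);
translate([1424, 118, 326]) cube([84, 868, 20]);
translate([1589, 118, 326]) cube([84, 868, 20]);
translate([1754, 118, 326]) cube([84, 868, 20]);
translate([1919, 118, 326]) cube([84, 868, 20]);
translate([2084, 118, 326]) cube([84, 868, 20]);


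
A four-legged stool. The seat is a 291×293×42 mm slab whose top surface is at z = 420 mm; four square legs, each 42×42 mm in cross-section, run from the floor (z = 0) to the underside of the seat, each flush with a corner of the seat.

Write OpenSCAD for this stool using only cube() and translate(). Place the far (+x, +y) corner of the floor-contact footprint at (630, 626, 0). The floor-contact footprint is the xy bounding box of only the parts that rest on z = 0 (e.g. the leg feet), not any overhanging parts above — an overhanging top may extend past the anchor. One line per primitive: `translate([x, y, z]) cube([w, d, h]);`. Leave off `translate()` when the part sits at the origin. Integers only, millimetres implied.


translate([339, 333, 378]) cube([291, 293, 42]);
translate([339, 333, 0]) cube([42, 42, 378]);
translate([588, 333, 0]) cube([42, 42, 378]);
translate([339, 584, 0]) cube([42, 42, 378]);
translate([588, 584, 0]) cube([42, 42, 378]);


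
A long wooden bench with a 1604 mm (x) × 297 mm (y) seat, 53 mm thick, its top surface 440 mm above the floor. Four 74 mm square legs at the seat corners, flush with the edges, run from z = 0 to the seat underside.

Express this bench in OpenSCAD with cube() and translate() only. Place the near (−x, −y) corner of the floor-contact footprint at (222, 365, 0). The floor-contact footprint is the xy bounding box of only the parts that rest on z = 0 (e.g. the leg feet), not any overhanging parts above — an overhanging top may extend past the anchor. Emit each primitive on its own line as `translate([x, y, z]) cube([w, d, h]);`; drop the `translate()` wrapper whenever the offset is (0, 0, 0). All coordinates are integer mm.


// leg_h = 440 − 53 = 387
translate([222, 365, 387]) cube([1604, 297, 53]);
translate([222, 365, 0]) cube([74, 74, 387]);
translate([222, 588, 0]) cube([74, 74, 387]);
translate([1752, 365, 0]) cube([74, 74, 387]);
translate([1752, 588, 0]) cube([74, 74, 387]);


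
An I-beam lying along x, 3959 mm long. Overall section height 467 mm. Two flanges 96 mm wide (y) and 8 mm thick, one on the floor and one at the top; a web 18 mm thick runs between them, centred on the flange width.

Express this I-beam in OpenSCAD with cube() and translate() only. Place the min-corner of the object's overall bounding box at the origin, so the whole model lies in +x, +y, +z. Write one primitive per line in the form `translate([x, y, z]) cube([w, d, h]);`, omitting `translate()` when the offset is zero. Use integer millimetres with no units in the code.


cube([3959, 96, 8]);
translate([0, 39, 8]) cube([3959, 18, 451]);
translate([0, 0, 459]) cube([3959, 96, 8]);


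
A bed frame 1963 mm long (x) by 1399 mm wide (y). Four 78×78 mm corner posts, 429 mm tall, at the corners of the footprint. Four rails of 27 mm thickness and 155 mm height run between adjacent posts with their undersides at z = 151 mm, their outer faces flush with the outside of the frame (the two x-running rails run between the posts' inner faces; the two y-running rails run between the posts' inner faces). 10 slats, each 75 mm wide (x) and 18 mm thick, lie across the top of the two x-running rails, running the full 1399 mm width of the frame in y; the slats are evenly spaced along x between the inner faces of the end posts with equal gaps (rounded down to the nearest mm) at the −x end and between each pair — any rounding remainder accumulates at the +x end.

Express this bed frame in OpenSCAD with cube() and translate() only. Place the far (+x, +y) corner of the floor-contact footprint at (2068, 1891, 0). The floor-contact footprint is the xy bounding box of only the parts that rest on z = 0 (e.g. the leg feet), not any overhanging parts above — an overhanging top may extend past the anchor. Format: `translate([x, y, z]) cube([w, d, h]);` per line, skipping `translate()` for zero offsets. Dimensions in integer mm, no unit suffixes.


translate([105, 492, 0]) cube([78, 78, 429]);
translate([105, 1813, 0]) cube([78, 78, 429]);
translate([1990, 492, 0]) cube([78, 78, 429]);
translate([1990, 1813, 0]) cube([78, 78, 429]);
translate([183, 492, 151]) cube([1807, 27, 155]);
translate([183, 1864, 151]) cube([1807, 27, 155]);
translate([105, 570, 151]) cube([27, 1243, 155]);
translate([2041, 570, 151]) cube([27, 1243, 155]);
translate([279, 492, 306]) cube([75, 1399, 18]);
translate([450, 492, 306]) cube([75, 1399, 18]);
translate([621, 492, 306]) cube([75, 1399, 18]);
translate([792, 492, 306]) cube([75, 1399, 18]);
translate([963, 492, 306]) cube([75, 1399, 18]);
translate([1134, 492, 306]) cube([75, 1399, 18]);
translate([1305, 492, 306]) cube([75, 1399, 18]);
translate([1476, 492, 306]) cube([75, 1399, 18]);
translate([1647, 492, 306]) cube([75, 1399, 18]);
translate([1818, 492, 306]) cube([75, 1399, 18]);


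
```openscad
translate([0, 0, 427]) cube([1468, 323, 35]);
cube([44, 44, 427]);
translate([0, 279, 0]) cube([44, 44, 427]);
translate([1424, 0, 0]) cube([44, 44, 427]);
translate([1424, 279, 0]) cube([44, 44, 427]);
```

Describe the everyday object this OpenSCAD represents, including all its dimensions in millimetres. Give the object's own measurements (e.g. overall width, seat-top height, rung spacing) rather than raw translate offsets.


A long wooden bench with a 1468 mm (x) × 323 mm (y) seat, 35 mm thick, its top surface 462 mm above the floor. Four 44 mm square legs at the seat corners, flush with the edges, run from z = 0 to the seat underside.


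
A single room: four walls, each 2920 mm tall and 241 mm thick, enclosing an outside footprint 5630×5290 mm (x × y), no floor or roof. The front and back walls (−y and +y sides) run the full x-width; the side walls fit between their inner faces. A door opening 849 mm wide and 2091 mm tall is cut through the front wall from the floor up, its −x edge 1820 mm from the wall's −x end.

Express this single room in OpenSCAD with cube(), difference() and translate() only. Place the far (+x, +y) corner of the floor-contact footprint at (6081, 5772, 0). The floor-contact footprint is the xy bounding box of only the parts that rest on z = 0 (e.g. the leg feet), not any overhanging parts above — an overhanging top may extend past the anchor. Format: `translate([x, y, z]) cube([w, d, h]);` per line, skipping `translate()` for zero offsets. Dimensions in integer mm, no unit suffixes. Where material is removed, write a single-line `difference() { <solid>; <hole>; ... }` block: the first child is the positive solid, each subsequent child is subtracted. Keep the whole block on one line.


difference() { translate([451, 482, 0]) cube([5630, 241, 2920]); translate([2271, 482, 0]) cube([849, 241, 2091]); }
translate([451, 5531, 0]) cube([5630, 241, 2920]);
translate([451, 723, 0]) cube([241, 4808, 2920]);
translate([5840, 723, 0]) cube([241, 4808, 2920]);


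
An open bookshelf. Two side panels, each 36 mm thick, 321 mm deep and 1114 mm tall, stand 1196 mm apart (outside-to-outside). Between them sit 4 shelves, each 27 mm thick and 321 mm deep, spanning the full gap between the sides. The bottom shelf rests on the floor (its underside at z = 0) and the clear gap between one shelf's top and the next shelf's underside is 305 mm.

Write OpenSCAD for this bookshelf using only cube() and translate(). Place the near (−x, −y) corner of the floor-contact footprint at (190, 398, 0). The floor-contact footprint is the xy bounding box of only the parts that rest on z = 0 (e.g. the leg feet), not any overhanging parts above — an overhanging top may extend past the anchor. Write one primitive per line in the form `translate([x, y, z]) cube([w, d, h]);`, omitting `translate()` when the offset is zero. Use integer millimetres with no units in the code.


translate([190, 398, 0]) cube([36, 321, 1114]);
translate([1350, 398, 0]) cube([36, 321, 1114]);
translate([226, 398, 0]) cube([1124, 321, 27]);
translate([226, 398, 332]) cube([1124, 321, 27]);
translate([226, 398, 664]) cube([1124, 321, 27]);
translate([226, 398, 996]) cube([1124, 321, 27]);


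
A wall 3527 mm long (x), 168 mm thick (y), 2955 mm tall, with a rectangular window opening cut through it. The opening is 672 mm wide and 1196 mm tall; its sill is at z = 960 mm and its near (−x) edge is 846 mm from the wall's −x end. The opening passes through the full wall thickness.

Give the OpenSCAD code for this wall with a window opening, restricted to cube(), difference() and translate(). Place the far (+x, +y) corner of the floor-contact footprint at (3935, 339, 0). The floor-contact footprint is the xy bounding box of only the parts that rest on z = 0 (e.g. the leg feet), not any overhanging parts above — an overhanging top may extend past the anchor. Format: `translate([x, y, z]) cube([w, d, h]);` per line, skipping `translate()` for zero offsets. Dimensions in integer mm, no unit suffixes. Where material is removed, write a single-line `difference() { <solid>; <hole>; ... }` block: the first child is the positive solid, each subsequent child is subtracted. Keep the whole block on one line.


difference() { translate([408, 171, 0]) cube([3527, 168, 2955]); translate([1254, 171, 960]) cube([672, 168, 1196]); }


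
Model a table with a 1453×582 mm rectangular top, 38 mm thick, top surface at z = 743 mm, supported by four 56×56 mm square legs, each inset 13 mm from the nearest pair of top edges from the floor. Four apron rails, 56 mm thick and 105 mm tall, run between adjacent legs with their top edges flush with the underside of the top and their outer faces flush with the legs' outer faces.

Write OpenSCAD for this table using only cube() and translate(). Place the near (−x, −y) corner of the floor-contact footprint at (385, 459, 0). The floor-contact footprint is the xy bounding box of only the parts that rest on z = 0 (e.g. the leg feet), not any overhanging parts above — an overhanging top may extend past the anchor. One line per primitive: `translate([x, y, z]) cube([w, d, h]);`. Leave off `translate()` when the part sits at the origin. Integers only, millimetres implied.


translate([372, 446, 705]) cube([1453, 582, 38]);
translate([385, 459, 0]) cube([56, 56, 705]);
translate([1756, 459, 0]) cube([56, 56, 705]);
translate([385, 959, 0]) cube([56, 56, 705]);
translate([1756, 959, 0]) cube([56, 56, 705]);
translate([441, 459, 600]) cube([1315, 56, 105]);
translate([441, 959, 600]) cube([1315, 56, 105]);
translate([385, 515, 600]) cube([56, 444, 105]);
translate([1756, 515, 600]) cube([56, 444, 105]);


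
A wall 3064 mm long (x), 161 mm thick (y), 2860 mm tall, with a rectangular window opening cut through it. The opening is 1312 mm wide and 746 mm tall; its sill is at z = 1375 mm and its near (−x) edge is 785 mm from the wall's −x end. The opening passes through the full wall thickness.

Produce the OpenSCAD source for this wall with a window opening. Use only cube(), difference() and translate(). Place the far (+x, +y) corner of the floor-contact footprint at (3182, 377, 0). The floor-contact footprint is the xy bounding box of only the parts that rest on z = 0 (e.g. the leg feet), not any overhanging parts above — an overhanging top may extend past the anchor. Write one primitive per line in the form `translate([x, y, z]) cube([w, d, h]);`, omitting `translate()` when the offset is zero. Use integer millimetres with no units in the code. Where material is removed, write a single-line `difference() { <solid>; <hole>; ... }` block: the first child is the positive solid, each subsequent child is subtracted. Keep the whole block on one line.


difference() { translate([118, 216, 0]) cube([3064, 161, 2860]); translate([903, 216, 1375]) cube([1312, 161, 746]); }


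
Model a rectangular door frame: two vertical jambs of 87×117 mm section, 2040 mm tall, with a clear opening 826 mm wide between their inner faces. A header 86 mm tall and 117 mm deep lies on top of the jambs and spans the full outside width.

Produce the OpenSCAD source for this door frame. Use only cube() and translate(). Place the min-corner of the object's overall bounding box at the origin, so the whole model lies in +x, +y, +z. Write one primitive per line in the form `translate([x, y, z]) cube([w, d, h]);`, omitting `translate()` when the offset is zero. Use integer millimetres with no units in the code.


cube([87, 117, 2040]);
translate([913, 0, 0]) cube([87, 117, 2040]);
translate([0, 0, 2040]) cube([1000, 117, 86]);


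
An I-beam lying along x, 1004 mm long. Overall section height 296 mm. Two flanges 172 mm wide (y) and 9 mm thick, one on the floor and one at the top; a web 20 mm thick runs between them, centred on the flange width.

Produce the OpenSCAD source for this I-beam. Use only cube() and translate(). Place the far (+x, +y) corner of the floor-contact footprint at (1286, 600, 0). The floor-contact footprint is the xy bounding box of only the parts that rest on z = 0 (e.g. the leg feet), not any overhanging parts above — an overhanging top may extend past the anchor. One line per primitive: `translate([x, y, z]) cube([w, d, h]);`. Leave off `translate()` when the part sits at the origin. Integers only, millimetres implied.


translate([282, 428, 0]) cube([1004, 172, 9]);
translate([282, 504, 9]) cube([1004, 20, 278]);
translate([282, 428, 287]) cube([1004, 172, 9]);


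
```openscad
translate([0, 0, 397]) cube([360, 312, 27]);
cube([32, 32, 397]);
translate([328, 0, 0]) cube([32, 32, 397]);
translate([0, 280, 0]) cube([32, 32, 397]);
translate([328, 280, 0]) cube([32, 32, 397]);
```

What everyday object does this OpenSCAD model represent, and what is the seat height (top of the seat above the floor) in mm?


A stool. The seat height is 424 mm.

A 360×312×27 slab at z = 397 on four corner posts — a stool. The seat top is 397 + 27 = 424 mm.


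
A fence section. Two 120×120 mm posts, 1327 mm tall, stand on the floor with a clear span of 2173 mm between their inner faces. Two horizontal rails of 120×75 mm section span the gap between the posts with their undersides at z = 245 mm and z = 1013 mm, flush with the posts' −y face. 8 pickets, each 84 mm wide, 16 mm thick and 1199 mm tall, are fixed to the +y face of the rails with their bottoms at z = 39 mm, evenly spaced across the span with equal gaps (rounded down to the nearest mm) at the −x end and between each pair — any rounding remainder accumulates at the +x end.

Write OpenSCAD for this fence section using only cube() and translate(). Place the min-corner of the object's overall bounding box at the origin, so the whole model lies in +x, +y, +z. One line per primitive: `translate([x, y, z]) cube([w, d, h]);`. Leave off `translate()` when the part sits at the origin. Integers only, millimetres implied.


cube([120, 120, 1327]);
translate([2293, 0, 0]) cube([120, 120, 1327]);
translate([120, 0, 245]) cube([2173, 120, 75]);
translate([120, 0, 1013]) cube([2173, 120, 75]);
translate([286, 120, 39]) cube([84, 16, 1199]);
translate([536, 120, 39]) cube([84, 16, 1199]);
translate([786, 120, 39]) cube([84, 16, 1199]);
translate([1036, 120, 39]) cube([84, 16, 1199]);
translate([1286, 120, 39]) cube([84, 16, 1199]);
translate([1536, 120, 39]) cube([84, 16, 1199]);
translate([1786, 120, 39]) cube([84, 16, 1199]);
translate([2036, 120, 39]) cube([84, 16, 1199]);


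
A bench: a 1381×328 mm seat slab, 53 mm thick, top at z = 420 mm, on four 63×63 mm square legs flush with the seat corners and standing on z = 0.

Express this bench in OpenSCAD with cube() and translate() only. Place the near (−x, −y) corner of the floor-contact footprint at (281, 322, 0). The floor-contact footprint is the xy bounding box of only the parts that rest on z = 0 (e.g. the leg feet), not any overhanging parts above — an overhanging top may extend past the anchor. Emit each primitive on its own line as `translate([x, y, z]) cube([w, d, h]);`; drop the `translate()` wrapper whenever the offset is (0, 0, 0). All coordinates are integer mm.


translate([281, 322, 367]) cube([1381, 328, 53]);
translate([281, 322, 0]) cube([63, 63, 367]);
translate([281, 587, 0]) cube([63, 63, 367]);
translate([1599, 322, 0]) cube([63, 63, 367]);
translate([1599, 587, 0]) cube([63, 63, 367]);


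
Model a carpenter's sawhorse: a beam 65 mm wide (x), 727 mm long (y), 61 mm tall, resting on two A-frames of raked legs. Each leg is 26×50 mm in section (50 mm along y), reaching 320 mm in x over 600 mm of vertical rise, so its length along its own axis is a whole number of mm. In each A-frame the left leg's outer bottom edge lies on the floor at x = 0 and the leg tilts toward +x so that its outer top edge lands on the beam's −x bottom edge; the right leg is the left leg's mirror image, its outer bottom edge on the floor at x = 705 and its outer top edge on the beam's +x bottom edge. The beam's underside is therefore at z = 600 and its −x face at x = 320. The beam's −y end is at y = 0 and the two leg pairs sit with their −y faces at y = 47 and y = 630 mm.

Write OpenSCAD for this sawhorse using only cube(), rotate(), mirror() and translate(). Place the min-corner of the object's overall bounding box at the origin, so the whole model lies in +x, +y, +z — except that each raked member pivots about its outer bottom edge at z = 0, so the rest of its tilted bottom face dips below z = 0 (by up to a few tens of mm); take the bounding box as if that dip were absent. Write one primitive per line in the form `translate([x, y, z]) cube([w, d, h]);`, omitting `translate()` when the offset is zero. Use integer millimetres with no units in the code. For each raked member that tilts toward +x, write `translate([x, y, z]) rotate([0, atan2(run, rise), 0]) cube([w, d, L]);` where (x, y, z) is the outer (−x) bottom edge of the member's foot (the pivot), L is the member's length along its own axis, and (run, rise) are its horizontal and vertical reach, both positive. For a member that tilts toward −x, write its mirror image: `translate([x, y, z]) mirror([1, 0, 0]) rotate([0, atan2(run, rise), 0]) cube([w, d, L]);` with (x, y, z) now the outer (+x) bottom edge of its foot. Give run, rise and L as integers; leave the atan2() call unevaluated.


translate([320, 0, 600]) cube([65, 727, 61]);
translate([0, 47, 0]) rotate([0, atan2(320, 600), 0]) cube([26, 50, 680]);
translate([705, 47, 0]) mirror([1, 0, 0]) rotate([0, atan2(320, 600), 0]) cube([26, 50, 680]);
translate([0, 630, 0]) rotate([0, atan2(320, 600), 0]) cube([26, 50, 680]);
translate([705, 630, 0]) mirror([1, 0, 0]) rotate([0, atan2(320, 600), 0]) cube([26, 50, 680]);


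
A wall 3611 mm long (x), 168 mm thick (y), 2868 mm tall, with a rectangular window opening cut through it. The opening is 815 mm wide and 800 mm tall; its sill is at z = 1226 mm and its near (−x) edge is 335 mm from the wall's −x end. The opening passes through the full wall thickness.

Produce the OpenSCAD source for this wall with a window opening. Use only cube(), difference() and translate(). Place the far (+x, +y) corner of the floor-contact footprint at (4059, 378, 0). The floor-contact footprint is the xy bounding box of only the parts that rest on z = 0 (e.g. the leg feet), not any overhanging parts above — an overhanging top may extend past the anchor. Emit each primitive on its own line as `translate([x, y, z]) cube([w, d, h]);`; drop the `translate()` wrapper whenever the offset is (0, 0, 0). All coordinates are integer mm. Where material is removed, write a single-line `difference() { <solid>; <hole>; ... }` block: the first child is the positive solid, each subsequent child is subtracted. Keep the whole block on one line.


difference() { translate([448, 210, 0]) cube([3611, 168, 2868]); translate([783, 210, 1226]) cube([815, 168, 800]); }
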